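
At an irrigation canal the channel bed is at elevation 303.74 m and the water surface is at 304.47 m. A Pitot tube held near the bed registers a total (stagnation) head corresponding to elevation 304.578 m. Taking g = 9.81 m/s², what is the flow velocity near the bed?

v ≈ 1.46 m/s

Near the bed, under hydrostatic conditions, the piezometric head (z + ψ) equals the free-surface elevation, 304.47 m.
Velocity head = total − piezometric = 304.578 − 304.47 = 0.108 m.
v = √(2g·h_v) = √(2 × 9.81 × 0.108) = 1.46 m/s.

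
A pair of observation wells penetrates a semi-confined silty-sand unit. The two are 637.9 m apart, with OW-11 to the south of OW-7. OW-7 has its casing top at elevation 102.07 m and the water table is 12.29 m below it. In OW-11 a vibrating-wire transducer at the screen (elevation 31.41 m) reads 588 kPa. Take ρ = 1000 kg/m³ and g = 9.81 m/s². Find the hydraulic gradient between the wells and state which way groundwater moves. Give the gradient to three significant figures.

i ≈ 0.00246; groundwater flows toward the north

Total head at OW-7: h = 102.07 − 12.29 = 89.78 m.
Pressure head at OW-11: ψ = P/(ρg) = 588×1000 / (1000 × 9.81) = 59.94 m.
Total head at OW-11: h = z + ψ = 31.41 + 59.94 = 91.35 m.
Head difference: h(OW-7) − h(OW-11) = 89.78 − 91.35 = -1.57 m.
Hydraulic gradient: i = |Δh| / L = 1.57 / 637.9 = 0.00246.
Flow is from higher to lower head: from OW-11 toward OW-7, i.e. toward the north.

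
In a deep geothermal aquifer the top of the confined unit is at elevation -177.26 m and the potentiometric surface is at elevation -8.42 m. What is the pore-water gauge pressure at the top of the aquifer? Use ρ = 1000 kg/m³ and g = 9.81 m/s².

Pressure head at the aquifer top: ψ = h − z = -8.42 − (-177.26) = 168.84 m.
P = ρgψ = 1000 × 9.81 × 168.84 = 1656320 Pa ≈ 1660 kPa.

P ≈ 1660 kPa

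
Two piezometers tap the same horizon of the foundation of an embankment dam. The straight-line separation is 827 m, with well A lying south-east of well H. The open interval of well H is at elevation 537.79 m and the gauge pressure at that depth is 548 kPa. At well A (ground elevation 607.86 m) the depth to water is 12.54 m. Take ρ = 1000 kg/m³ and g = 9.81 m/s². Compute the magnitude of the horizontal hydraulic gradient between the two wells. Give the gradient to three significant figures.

Pressure head at well H: ψ = P/(ρg) = 548×1000 / (1000 × 9.81) = 55.86 m.
Total head at well H: h = z + ψ = 537.79 + 55.86 = 593.65 m.
Total head at well A: h = 607.86 − 12.54 = 595.32 m.
Head difference: h(well H) − h(well A) = 593.65 − 595.32 = -1.67 m.
Hydraulic gradient: i = |Δh| / L = 1.67 / 827 = 0.00202.

i ≈ 0.00202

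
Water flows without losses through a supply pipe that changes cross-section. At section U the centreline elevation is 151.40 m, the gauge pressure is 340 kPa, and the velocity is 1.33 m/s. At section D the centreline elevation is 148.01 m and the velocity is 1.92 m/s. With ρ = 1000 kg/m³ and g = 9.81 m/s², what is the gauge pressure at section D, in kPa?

Pressure head at U: ψ₁ = P₁/(ρg) = 340×1000 / (1000 × 9.81) = 34.66 m.
Velocity heads: v₁²/2g = 1.33²/19.62 = 0.090 m; v₂²/2g = 1.92²/19.62 = 0.188 m.
Total head H = z₁ + ψ₁ + v₁²/2g = 151.40 + 34.66 + 0.090 = 186.15 m.
ψ₂ = H − z₂ − v₂²/2g = 186.15 − 148.01 − 0.188 = 37.95 m.
P₂ = ρgψ₂ = 1000 × 9.81 × 37.95 ≈ 372 kPa.

P₂ ≈ 372 kPa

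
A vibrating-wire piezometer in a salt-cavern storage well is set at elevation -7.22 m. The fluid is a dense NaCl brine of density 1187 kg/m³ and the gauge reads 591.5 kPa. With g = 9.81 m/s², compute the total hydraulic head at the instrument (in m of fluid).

h ≈ 43.58 m

ψ = P/(ρg) = 591.5×1000 / (1187 × 9.81) = 50.80 m.
h = z + ψ = -7.22 + 50.80 = 43.58 m.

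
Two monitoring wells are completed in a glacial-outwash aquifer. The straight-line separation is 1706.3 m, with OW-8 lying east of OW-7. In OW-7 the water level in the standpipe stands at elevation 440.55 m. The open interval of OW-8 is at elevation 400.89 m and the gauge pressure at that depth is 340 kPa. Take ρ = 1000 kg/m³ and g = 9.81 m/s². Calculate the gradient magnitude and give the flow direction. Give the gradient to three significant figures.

i ≈ 0.00293; groundwater flows toward the east

Total head at OW-7: h = 440.55 m (water level in the piezometer is the total head).
Pressure head at OW-8: ψ = P/(ρg) = 340×1000 / (1000 × 9.81) = 34.66 m.
Total head at OW-8: h = z + ψ = 400.89 + 34.66 = 435.55 m.
Head difference: h(OW-7) − h(OW-8) = 440.55 − 435.55 = 5.00 m.
Hydraulic gradient: i = |Δh| / L = 5.00 / 1706.3 = 0.00293.
Flow is from higher to lower head: from OW-7 toward OW-8, i.e. toward the east.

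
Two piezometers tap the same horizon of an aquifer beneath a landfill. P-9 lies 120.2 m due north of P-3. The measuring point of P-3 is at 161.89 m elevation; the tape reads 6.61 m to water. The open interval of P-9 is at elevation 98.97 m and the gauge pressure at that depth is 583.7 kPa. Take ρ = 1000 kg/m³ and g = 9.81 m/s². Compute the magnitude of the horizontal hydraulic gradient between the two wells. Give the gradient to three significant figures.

i ≈ 0.0265

Total head at P-3: h = 161.89 − 6.61 = 155.28 m.
Pressure head at P-9: ψ = P/(ρg) = 583.7×1000 / (1000 × 9.81) = 59.50 m.
Total head at P-9: h = z + ψ = 98.97 + 59.50 = 158.47 m.
Head difference: h(P-3) − h(P-9) = 155.28 − 158.47 = -3.19 m.
Hydraulic gradient: i = |Δh| / L = 3.19 / 120.2 = 0.0265.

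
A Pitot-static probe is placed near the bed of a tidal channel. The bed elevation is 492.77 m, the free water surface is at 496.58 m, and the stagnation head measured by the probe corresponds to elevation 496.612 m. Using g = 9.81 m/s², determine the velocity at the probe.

Near the bed, under hydrostatic conditions, the piezometric head (z + ψ) equals the free-surface elevation, 496.58 m.
Velocity head = total − piezometric = 496.612 − 496.58 = 0.032 m.
v = √(2g·h_v) = √(2 × 9.81 × 0.032) = 0.792 m/s.

v ≈ 0.792 m/s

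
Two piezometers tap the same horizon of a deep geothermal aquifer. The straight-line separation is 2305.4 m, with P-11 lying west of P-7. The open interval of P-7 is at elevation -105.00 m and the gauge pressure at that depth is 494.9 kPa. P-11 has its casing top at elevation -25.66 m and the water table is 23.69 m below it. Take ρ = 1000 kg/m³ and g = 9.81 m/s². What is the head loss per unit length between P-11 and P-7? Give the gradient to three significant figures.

i ≈ 0.00226 m/m

Pressure head at P-7: ψ = P/(ρg) = 494.9×1000 / (1000 × 9.81) = 50.45 m.
Total head at P-7: h = z + ψ = -105.00 + 50.45 = -54.55 m.
Total head at P-11: h = -25.66 − 23.69 = -49.35 m.
Head difference: h(P-7) − h(P-11) = -54.55 − (-49.35) = -5.20 m.
Hydraulic gradient: i = |Δh| / L = 5.20 / 2305.4 = 0.00226.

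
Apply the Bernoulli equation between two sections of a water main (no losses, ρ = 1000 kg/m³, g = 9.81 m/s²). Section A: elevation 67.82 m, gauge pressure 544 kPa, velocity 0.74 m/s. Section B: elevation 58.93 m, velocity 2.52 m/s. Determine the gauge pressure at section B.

P₂ ≈ 628 kPa

Pressure head at A: ψ₁ = P₁/(ρg) = 544×1000 / (1000 × 9.81) = 55.45 m.
Velocity heads: v₁²/2g = 0.74²/19.62 = 0.028 m; v₂²/2g = 2.52²/19.62 = 0.324 m.
Total head H = z₁ + ψ₁ + v₁²/2g = 67.82 + 55.45 + 0.028 = 123.30 m.
ψ₂ = H − z₂ − v₂²/2g = 123.30 − 58.93 − 0.324 = 64.05 m.
P₂ = ρgψ₂ = 1000 × 9.81 × 64.05 ≈ 628 kPa.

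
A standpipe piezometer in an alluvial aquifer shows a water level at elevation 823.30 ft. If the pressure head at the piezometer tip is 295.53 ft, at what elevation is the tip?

z = h − ψ = 823.30 − 295.53 = 527.77 ft.

z ≈ 527.77 ft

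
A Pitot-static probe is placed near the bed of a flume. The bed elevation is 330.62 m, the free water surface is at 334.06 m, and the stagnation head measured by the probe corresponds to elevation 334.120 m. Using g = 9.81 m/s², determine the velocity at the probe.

v ≈ 1.08 m/s

Near the bed, under hydrostatic conditions, the piezometric head (z + ψ) equals the free-surface elevation, 334.06 m.
Velocity head = total − piezometric = 334.120 − 334.06 = 0.060 m.
v = √(2g·h_v) = √(2 × 9.81 × 0.060) = 1.08 m/s.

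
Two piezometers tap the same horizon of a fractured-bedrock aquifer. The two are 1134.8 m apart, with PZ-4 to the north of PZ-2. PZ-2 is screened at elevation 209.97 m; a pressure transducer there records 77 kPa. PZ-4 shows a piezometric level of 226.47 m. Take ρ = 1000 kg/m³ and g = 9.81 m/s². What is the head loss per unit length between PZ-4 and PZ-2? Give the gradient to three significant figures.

Pressure head at PZ-2: ψ = P/(ρg) = 77×1000 / (1000 × 9.81) = 7.85 m.
Total head at PZ-2: h = z + ψ = 209.97 + 7.85 = 217.82 m.
Total head at PZ-4: h = 226.47 m (water level in the piezometer is the total head).
Head difference: h(PZ-2) − h(PZ-4) = 217.82 − 226.47 = -8.65 m.
Hydraulic gradient: i = |Δh| / L = 8.65 / 1134.8 = 0.00762.

i ≈ 0.00762 m/m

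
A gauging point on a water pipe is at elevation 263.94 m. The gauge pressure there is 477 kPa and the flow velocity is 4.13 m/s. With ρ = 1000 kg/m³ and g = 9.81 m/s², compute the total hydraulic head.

Pressure head ψ = P/(ρg) = 477×1000 / (1000 × 9.81) = 48.62 m.
Velocity head = v²/(2g) = 4.13² / (2 × 9.81) = 0.869 m.
h = z + ψ + v²/(2g) = 263.94 + 48.62 + 0.869 = 313.43 m.

h ≈ 313.43 m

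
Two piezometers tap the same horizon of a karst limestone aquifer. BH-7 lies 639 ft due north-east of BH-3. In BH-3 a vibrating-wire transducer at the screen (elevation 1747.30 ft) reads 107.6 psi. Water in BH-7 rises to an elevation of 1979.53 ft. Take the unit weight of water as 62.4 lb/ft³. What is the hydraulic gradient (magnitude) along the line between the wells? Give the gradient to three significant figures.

Pressure head at BH-3: ψ = 144·P/γ = 144 × 107.6 / 62.4 = 248.31 ft.
Total head at BH-3: h = z + ψ = 1747.30 + 248.31 = 1995.61 ft.
Total head at BH-7: h = 1979.53 ft (water level in the piezometer is the total head).
Head difference: h(BH-3) − h(BH-7) = 1995.61 − 1979.53 = 16.08 ft.
Hydraulic gradient: i = |Δh| / L = 16.08 / 639 = 0.0252.

i ≈ 0.0252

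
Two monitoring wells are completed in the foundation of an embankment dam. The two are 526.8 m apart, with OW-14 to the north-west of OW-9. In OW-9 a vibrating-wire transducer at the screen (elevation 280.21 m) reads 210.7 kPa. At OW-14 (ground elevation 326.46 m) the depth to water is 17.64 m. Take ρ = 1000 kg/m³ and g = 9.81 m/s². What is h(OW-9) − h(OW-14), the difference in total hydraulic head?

Δh ≈ -7.13 m

Pressure head at OW-9: ψ = P/(ρg) = 210.7×1000 / (1000 × 9.81) = 21.48 m.
Total head at OW-9: h = z + ψ = 280.21 + 21.48 = 301.69 m.
Total head at OW-14: h = 326.46 − 17.64 = 308.82 m.
Head difference: h(OW-9) − h(OW-14) = 301.69 − 308.82 = -7.13 m.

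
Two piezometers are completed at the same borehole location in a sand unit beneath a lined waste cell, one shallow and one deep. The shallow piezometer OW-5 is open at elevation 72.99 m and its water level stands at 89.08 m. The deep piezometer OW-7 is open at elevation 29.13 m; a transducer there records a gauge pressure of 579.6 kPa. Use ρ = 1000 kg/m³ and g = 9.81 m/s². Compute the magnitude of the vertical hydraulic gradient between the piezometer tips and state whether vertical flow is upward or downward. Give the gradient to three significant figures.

Total head at OW-5: h = 89.08 m (water level in the standpipe).
Pressure head at OW-7: ψ = P/(ρg) = 579.6×1000 / (1000 × 9.81) = 59.08 m.
Total head at OW-7: h = z + ψ = 29.13 + 59.08 = 88.21 m.
Δh = h(OW-5) − h(OW-7) = 89.08 − 88.21 = 0.87 m.
Vertical separation Δz = 72.99 − 29.13 = 43.86 m.
|i_v| = |Δh| / Δz = 0.87 / 43.86 = 0.0198.
Head is higher in the shallow piezometer, so vertical flow is downward (recharge condition).

|i_v| ≈ 0.0198; vertical flow is downward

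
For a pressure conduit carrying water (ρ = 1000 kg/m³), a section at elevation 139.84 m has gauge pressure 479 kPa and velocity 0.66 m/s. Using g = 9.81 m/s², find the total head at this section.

h ≈ 188.69 m

Pressure head ψ = P/(ρg) = 479×1000 / (1000 × 9.81) = 48.83 m.
Velocity head = v²/(2g) = 0.66² / (2 × 9.81) = 0.022 m.
h = z + ψ + v²/(2g) = 139.84 + 48.83 + 0.022 = 188.69 m.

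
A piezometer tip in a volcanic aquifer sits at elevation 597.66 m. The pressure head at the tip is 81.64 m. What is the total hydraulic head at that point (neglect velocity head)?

h ≈ 679.30 m

h = z + ψ = 597.66 + 81.64 = 679.30 m.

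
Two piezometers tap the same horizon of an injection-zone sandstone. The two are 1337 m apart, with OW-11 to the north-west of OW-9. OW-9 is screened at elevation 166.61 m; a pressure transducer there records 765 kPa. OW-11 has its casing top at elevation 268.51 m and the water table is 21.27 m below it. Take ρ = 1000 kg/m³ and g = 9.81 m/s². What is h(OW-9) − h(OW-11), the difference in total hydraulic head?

Δh ≈ -2.65 m

Pressure head at OW-9: ψ = P/(ρg) = 765×1000 / (1000 × 9.81) = 77.98 m.
Total head at OW-9: h = z + ψ = 166.61 + 77.98 = 244.59 m.
Total head at OW-11: h = 268.51 − 21.27 = 247.24 m.
Head difference: h(OW-9) − h(OW-11) = 244.59 − 247.24 = -2.65 m.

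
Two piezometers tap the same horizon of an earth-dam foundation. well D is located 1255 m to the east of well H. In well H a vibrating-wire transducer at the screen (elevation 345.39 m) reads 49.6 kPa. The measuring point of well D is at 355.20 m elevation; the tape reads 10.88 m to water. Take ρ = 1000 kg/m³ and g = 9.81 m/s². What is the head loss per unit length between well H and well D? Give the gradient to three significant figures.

Pressure head at well H: ψ = P/(ρg) = 49.6×1000 / (1000 × 9.81) = 5.06 m.
Total head at well H: h = z + ψ = 345.39 + 5.06 = 350.45 m.
Total head at well D: h = 355.20 − 10.88 = 344.32 m.
Head difference: h(well H) − h(well D) = 350.45 − 344.32 = 6.13 m.
Hydraulic gradient: i = |Δh| / L = 6.13 / 1255 = 0.00488.

i ≈ 0.00488 m/m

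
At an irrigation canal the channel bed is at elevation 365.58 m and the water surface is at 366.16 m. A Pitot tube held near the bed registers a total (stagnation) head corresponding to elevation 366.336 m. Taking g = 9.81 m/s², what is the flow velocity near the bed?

v ≈ 1.86 m/s

Near the bed, under hydrostatic conditions, the piezometric head (z + ψ) equals the free-surface elevation, 366.16 m.
Velocity head = total − piezometric = 366.336 − 366.16 = 0.176 m.
v = √(2g·h_v) = √(2 × 9.81 × 0.176) = 1.86 m/s.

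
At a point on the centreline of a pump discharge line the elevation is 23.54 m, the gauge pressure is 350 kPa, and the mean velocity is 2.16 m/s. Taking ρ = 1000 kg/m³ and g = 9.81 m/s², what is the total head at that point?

Pressure head ψ = P/(ρg) = 350×1000 / (1000 × 9.81) = 35.68 m.
Velocity head = v²/(2g) = 2.16² / (2 × 9.81) = 0.238 m.
h = z + ψ + v²/(2g) = 23.54 + 35.68 + 0.238 = 59.46 m.

h ≈ 59.46 m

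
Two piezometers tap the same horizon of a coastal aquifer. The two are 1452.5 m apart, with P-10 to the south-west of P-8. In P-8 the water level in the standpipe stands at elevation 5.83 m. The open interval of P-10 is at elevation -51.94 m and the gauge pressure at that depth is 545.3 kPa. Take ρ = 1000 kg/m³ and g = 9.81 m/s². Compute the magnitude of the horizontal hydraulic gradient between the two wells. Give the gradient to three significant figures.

Total head at P-8: h = 5.83 m (water level in the piezometer is the total head).
Pressure head at P-10: ψ = P/(ρg) = 545.3×1000 / (1000 × 9.81) = 55.59 m.
Total head at P-10: h = z + ψ = -51.94 + 55.59 = 3.65 m.
Head difference: h(P-8) − h(P-10) = 5.83 − 3.65 = 2.18 m.
Hydraulic gradient: i = |Δh| / L = 2.18 / 1452.5 = 0.00150.

i ≈ 0.00150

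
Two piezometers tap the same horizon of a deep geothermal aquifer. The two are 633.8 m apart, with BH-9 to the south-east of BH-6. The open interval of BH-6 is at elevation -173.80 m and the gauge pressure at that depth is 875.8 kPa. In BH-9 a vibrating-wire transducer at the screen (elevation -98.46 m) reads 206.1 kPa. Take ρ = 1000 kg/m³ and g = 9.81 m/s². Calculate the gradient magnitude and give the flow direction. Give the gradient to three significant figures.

Pressure head at BH-6: ψ = P/(ρg) = 875.8×1000 / (1000 × 9.81) = 89.28 m.
Total head at BH-6: h = z + ψ = -173.80 + 89.28 = -84.52 m.
Pressure head at BH-9: ψ = P/(ρg) = 206.1×1000 / (1000 × 9.81) = 21.01 m.
Total head at BH-9: h = z + ψ = -98.46 + 21.01 = -77.45 m.
Head difference: h(BH-6) − h(BH-9) = -84.52 − (-77.45) = -7.07 m.
Hydraulic gradient: i = |Δh| / L = 7.07 / 633.8 = 0.0112.
Flow is from higher to lower head: from BH-9 toward BH-6, i.e. toward the north-west.

i ≈ 0.0112; groundwater flows toward the north-west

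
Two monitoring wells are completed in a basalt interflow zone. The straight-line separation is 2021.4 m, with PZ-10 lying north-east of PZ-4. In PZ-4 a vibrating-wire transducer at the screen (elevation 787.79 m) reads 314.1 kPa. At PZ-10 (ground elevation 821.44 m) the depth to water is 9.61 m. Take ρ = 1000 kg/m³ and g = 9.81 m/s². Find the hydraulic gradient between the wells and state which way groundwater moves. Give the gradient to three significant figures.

i ≈ 0.00395; groundwater flows toward the north-east

Pressure head at PZ-4: ψ = P/(ρg) = 314.1×1000 / (1000 × 9.81) = 32.02 m.
Total head at PZ-4: h = z + ψ = 787.79 + 32.02 = 819.81 m.
Total head at PZ-10: h = 821.44 − 9.61 = 811.83 m.
Head difference: h(PZ-4) − h(PZ-10) = 819.81 − 811.83 = 7.98 m.
Hydraulic gradient: i = |Δh| / L = 7.98 / 2021.4 = 0.00395.
Flow is from higher to lower head: from PZ-4 toward PZ-10, i.e. toward the north-east.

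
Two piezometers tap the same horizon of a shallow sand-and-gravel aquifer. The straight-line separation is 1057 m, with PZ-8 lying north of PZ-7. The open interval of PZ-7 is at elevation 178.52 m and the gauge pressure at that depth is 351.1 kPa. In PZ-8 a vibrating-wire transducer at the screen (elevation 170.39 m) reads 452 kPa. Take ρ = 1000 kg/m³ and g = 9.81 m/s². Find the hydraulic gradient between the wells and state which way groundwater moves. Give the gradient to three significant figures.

i ≈ 0.00204; groundwater flows toward the south

Pressure head at PZ-7: ψ = P/(ρg) = 351.1×1000 / (1000 × 9.81) = 35.79 m.
Total head at PZ-7: h = z + ψ = 178.52 + 35.79 = 214.31 m.
Pressure head at PZ-8: ψ = P/(ρg) = 452×1000 / (1000 × 9.81) = 46.08 m.
Total head at PZ-8: h = z + ψ = 170.39 + 46.08 = 216.47 m.
Head difference: h(PZ-7) − h(PZ-8) = 214.31 − 216.47 = -2.16 m.
Hydraulic gradient: i = |Δh| / L = 2.16 / 1057 = 0.00204.
Flow is from higher to lower head: from PZ-8 toward PZ-7, i.e. toward the south.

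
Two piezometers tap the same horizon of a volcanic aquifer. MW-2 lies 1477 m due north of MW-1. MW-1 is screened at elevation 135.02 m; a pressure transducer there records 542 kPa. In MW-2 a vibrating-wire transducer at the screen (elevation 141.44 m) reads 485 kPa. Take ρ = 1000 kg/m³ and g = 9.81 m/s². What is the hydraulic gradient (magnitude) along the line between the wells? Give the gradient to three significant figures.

i ≈ 0.000413

Pressure head at MW-1: ψ = P/(ρg) = 542×1000 / (1000 × 9.81) = 55.25 m.
Total head at MW-1: h = z + ψ = 135.02 + 55.25 = 190.27 m.
Pressure head at MW-2: ψ = P/(ρg) = 485×1000 / (1000 × 9.81) = 49.44 m.
Total head at MW-2: h = z + ψ = 141.44 + 49.44 = 190.88 m.
Head difference: h(MW-1) − h(MW-2) = 190.27 − 190.88 = -0.61 m.
Hydraulic gradient: i = |Δh| / L = 0.61 / 1477 = 0.000413.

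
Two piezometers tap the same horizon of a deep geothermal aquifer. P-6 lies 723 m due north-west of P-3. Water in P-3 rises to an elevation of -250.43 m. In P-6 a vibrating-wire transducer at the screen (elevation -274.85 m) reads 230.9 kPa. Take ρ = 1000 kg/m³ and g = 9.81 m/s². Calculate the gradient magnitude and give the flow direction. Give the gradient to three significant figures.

Total head at P-3: h = -250.43 m (water level in the piezometer is the total head).
Pressure head at P-6: ψ = P/(ρg) = 230.9×1000 / (1000 × 9.81) = 23.54 m.
Total head at P-6: h = z + ψ = -274.85 + 23.54 = -251.31 m.
Head difference: h(P-3) − h(P-6) = -250.43 − (-251.31) = 0.88 m.
Hydraulic gradient: i = |Δh| / L = 0.88 / 723 = 0.00122.
Flow is from higher to lower head: from P-3 toward P-6, i.e. toward the north-west.

i ≈ 0.00122; groundwater flows toward the north-west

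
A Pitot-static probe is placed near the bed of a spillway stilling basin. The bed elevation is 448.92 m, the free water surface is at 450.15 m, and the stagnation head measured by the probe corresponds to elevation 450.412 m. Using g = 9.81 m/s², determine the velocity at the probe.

v ≈ 2.27 m/s

Near the bed, under hydrostatic conditions, the piezometric head (z + ψ) equals the free-surface elevation, 450.15 m.
Velocity head = total − piezometric = 450.412 − 450.15 = 0.262 m.
v = √(2g·h_v) = √(2 × 9.81 × 0.262) = 2.27 m/s.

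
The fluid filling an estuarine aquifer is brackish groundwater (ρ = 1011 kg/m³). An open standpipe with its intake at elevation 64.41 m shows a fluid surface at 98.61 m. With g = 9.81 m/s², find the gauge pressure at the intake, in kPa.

P ≈ 339 kPa

Pressure head ψ = h − z = 98.61 − 64.41 = 34.20 m.
P = ρgψ = 1011 × 9.81 × 34.20 = 339193 Pa ≈ 339 kPa.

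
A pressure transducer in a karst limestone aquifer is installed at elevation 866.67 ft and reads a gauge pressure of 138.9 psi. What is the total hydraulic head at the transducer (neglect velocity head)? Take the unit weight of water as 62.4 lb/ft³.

ψ = 144·P/γ = 144 × 138.9 / 62.4 = 320.54 ft.
h = z + ψ = 866.67 + 320.54 = 1187.21 ft.

h ≈ 1187.21 ft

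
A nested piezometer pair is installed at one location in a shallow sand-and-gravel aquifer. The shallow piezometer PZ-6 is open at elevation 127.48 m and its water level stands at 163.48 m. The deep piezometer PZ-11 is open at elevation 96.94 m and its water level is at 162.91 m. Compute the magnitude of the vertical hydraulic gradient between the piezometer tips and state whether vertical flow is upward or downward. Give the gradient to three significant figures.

Total head at PZ-6: h = 163.48 m (water level in the standpipe).
Total head at PZ-11: h = 162.91 m.
Δh = h(PZ-6) − h(PZ-11) = 163.48 − 162.91 = 0.57 m.
Vertical separation Δz = 127.48 − 96.94 = 30.54 m.
|i_v| = |Δh| / Δz = 0.57 / 30.54 = 0.0187.
Head is higher in the shallow piezometer, so vertical flow is downward (recharge condition).

|i_v| ≈ 0.0187; vertical flow is downward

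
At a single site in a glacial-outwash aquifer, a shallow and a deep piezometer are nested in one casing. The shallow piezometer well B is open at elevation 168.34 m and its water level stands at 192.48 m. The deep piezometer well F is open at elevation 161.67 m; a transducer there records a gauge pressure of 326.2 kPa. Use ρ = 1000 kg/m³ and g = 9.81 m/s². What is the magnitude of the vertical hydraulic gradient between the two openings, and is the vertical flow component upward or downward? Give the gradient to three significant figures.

|i_v| ≈ 0.366; vertical flow is upward

Total head at well B: h = 192.48 m (water level in the standpipe).
Pressure head at well F: ψ = P/(ρg) = 326.2×1000 / (1000 × 9.81) = 33.25 m.
Total head at well F: h = z + ψ = 161.67 + 33.25 = 194.92 m.
Δh = h(well B) − h(well F) = 192.48 − 194.92 = -2.44 m.
Vertical separation Δz = 168.34 − 161.67 = 6.67 m.
|i_v| = |Δh| / Δz = 2.44 / 6.67 = 0.366.
Head is higher in the deep piezometer, so vertical flow is upward (discharge condition).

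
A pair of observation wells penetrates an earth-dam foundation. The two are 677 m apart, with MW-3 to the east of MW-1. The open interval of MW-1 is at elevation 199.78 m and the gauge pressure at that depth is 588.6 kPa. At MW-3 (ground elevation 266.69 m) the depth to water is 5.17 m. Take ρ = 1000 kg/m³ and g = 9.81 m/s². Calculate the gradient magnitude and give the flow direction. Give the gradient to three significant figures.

i ≈ 0.00257; groundwater flows toward the west

Pressure head at MW-1: ψ = P/(ρg) = 588.6×1000 / (1000 × 9.81) = 60.00 m.
Total head at MW-1: h = z + ψ = 199.78 + 60.00 = 259.78 m.
Total head at MW-3: h = 266.69 − 5.17 = 261.52 m.
Head difference: h(MW-1) − h(MW-3) = 259.78 − 261.52 = -1.74 m.
Hydraulic gradient: i = |Δh| / L = 1.74 / 677 = 0.00257.
Flow is from higher to lower head: from MW-3 toward MW-1, i.e. toward the west.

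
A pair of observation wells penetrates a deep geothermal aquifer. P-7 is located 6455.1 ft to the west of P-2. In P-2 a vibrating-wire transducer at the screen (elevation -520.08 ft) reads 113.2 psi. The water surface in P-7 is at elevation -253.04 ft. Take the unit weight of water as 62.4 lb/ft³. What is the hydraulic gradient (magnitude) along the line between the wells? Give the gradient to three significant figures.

i ≈ 0.000900

Pressure head at P-2: ψ = 144·P/γ = 144 × 113.2 / 62.4 = 261.23 ft.
Total head at P-2: h = z + ψ = -520.08 + 261.23 = -258.85 ft.
Total head at P-7: h = -253.04 ft (water level in the piezometer is the total head).
Head difference: h(P-2) − h(P-7) = -258.85 − (-253.04) = -5.81 ft.
Hydraulic gradient: i = |Δh| / L = 5.81 / 6455.1 = 0.000900.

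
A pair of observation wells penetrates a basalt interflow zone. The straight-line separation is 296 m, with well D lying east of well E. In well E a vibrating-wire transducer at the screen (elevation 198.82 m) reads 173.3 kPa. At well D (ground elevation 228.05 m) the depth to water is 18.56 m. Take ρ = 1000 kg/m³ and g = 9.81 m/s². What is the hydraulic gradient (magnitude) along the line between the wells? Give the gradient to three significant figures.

i ≈ 0.0236

Pressure head at well E: ψ = P/(ρg) = 173.3×1000 / (1000 × 9.81) = 17.67 m.
Total head at well E: h = z + ψ = 198.82 + 17.67 = 216.49 m.
Total head at well D: h = 228.05 − 18.56 = 209.49 m.
Head difference: h(well E) − h(well D) = 216.49 − 209.49 = 7.00 m.
Hydraulic gradient: i = |Δh| / L = 7.00 / 296 = 0.0236.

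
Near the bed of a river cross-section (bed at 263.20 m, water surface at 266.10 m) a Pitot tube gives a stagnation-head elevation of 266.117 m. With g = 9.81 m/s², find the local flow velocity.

v ≈ 0.578 m/s

Near the bed, under hydrostatic conditions, the piezometric head (z + ψ) equals the free-surface elevation, 266.10 m.
Velocity head = total − piezometric = 266.117 − 266.10 = 0.017 m.
v = √(2g·h_v) = √(2 × 9.81 × 0.017) = 0.578 m/s.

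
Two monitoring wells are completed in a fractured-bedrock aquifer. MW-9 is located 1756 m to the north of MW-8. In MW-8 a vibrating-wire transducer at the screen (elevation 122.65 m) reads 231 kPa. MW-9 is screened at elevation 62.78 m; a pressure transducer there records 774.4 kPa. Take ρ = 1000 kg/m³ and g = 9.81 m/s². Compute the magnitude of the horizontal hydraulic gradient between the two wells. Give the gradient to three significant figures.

i ≈ 0.00255

Pressure head at MW-8: ψ = P/(ρg) = 231×1000 / (1000 × 9.81) = 23.55 m.
Total head at MW-8: h = z + ψ = 122.65 + 23.55 = 146.20 m.
Pressure head at MW-9: ψ = P/(ρg) = 774.4×1000 / (1000 × 9.81) = 78.94 m.
Total head at MW-9: h = z + ψ = 62.78 + 78.94 = 141.72 m.
Head difference: h(MW-8) − h(MW-9) = 146.20 − 141.72 = 4.48 m.
Hydraulic gradient: i = |Δh| / L = 4.48 / 1756 = 0.00255.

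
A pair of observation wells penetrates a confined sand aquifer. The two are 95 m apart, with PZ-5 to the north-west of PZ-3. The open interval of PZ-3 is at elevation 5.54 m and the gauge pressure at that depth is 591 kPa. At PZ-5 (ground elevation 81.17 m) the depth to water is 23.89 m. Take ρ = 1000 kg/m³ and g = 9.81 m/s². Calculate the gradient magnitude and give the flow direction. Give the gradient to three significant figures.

i ≈ 0.0895; groundwater flows toward the north-west

Pressure head at PZ-3: ψ = P/(ρg) = 591×1000 / (1000 × 9.81) = 60.24 m.
Total head at PZ-3: h = z + ψ = 5.54 + 60.24 = 65.78 m.
Total head at PZ-5: h = 81.17 − 23.89 = 57.28 m.
Head difference: h(PZ-3) − h(PZ-5) = 65.78 − 57.28 = 8.50 m.
Hydraulic gradient: i = |Δh| / L = 8.50 / 95 = 0.0895.
Flow is from higher to lower head: from PZ-3 toward PZ-5, i.e. toward the north-west.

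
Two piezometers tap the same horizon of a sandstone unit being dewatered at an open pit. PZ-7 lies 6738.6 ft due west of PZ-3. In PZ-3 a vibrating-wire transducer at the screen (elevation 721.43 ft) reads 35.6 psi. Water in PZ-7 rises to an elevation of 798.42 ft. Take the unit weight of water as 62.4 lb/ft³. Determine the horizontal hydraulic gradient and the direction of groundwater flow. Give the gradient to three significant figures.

Pressure head at PZ-3: ψ = 144·P/γ = 144 × 35.6 / 62.4 = 82.15 ft.
Total head at PZ-3: h = z + ψ = 721.43 + 82.15 = 803.58 ft.
Total head at PZ-7: h = 798.42 ft (water level in the piezometer is the total head).
Head difference: h(PZ-3) − h(PZ-7) = 803.58 − 798.42 = 5.16 ft.
Hydraulic gradient: i = |Δh| / L = 5.16 / 6738.6 = 0.000766.
Flow is from higher to lower head: from PZ-3 toward PZ-7, i.e. toward the west.

i ≈ 0.000766; groundwater flows toward the west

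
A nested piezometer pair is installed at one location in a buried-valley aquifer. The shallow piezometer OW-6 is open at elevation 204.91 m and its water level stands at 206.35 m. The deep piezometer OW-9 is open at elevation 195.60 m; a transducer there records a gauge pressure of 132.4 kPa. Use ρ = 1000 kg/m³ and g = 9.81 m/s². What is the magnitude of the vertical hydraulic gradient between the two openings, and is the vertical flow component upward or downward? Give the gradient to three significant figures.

|i_v| ≈ 0.295; vertical flow is upward

Total head at OW-6: h = 206.35 m (water level in the standpipe).
Pressure head at OW-9: ψ = P/(ρg) = 132.4×1000 / (1000 × 9.81) = 13.50 m.
Total head at OW-9: h = z + ψ = 195.60 + 13.50 = 209.10 m.
Δh = h(OW-6) − h(OW-9) = 206.35 − 209.10 = -2.75 m.
Vertical separation Δz = 204.91 − 195.60 = 9.31 m.
|i_v| = |Δh| / Δz = 2.75 / 9.31 = 0.295.
Head is higher in the deep piezometer, so vertical flow is upward (discharge condition).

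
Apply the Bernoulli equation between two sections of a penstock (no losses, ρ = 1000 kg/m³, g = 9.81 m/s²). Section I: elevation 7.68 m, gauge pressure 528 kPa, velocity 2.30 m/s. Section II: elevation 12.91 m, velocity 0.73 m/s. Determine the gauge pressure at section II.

P₂ ≈ 479 kPa

Pressure head at I: ψ₁ = P₁/(ρg) = 528×1000 / (1000 × 9.81) = 53.82 m.
Velocity heads: v₁²/2g = 2.30²/19.62 = 0.270 m; v₂²/2g = 0.73²/19.62 = 0.027 m.
Total head H = z₁ + ψ₁ + v₁²/2g = 7.68 + 53.82 + 0.270 = 61.77 m.
ψ₂ = H − z₂ − v₂²/2g = 61.77 − 12.91 − 0.027 = 48.83 m.
P₂ = ρgψ₂ = 1000 × 9.81 × 48.83 ≈ 479 kPa.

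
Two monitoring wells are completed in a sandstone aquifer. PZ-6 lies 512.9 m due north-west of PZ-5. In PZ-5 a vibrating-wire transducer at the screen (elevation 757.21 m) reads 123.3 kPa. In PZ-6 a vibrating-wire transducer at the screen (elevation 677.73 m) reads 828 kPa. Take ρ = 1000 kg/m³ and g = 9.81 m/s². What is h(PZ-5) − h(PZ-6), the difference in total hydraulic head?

Pressure head at PZ-5: ψ = P/(ρg) = 123.3×1000 / (1000 × 9.81) = 12.57 m.
Total head at PZ-5: h = z + ψ = 757.21 + 12.57 = 769.78 m.
Pressure head at PZ-6: ψ = P/(ρg) = 828×1000 / (1000 × 9.81) = 84.40 m.
Total head at PZ-6: h = z + ψ = 677.73 + 84.40 = 762.13 m.
Head difference: h(PZ-5) − h(PZ-6) = 769.78 − 762.13 = 7.65 m.

Δh ≈ 7.65 m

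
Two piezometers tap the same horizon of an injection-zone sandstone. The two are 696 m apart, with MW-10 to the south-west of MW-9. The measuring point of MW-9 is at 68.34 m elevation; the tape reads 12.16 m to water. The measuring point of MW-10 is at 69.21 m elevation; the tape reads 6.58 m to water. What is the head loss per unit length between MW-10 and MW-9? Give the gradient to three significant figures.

Total head at MW-9: h = 68.34 − 12.16 = 56.18 m.
Total head at MW-10: h = 69.21 − 6.58 = 62.63 m.
Head difference: h(MW-9) − h(MW-10) = 56.18 − 62.63 = -6.45 m.
Hydraulic gradient: i = |Δh| / L = 6.45 / 696 = 0.00927.

i ≈ 0.00927 m/m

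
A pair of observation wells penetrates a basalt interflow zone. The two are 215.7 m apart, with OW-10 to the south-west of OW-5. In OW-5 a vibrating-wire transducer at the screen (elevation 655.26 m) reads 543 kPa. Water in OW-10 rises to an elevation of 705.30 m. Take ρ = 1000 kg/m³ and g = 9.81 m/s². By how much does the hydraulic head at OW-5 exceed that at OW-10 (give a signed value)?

Δh ≈ 5.31 m

Pressure head at OW-5: ψ = P/(ρg) = 543×1000 / (1000 × 9.81) = 55.35 m.
Total head at OW-5: h = z + ψ = 655.26 + 55.35 = 710.61 m.
Total head at OW-10: h = 705.30 m (water level in the piezometer is the total head).
Head difference: h(OW-5) − h(OW-10) = 710.61 − 705.30 = 5.31 m.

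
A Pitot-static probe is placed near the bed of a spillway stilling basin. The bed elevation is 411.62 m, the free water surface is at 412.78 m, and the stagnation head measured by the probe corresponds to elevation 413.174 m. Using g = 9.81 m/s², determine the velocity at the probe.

v ≈ 2.78 m/s

Near the bed, under hydrostatic conditions, the piezometric head (z + ψ) equals the free-surface elevation, 412.78 m.
Velocity head = total − piezometric = 413.174 − 412.78 = 0.394 m.
v = √(2g·h_v) = √(2 × 9.81 × 0.394) = 2.78 m/s.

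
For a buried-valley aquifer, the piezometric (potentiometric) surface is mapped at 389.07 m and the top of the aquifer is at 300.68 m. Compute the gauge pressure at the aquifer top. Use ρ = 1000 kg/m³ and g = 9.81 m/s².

P ≈ 867 kPa

Pressure head at the aquifer top: ψ = h − z = 389.07 − 300.68 = 88.39 m.
P = ρgψ = 1000 × 9.81 × 88.39 = 867106 Pa ≈ 867 kPa.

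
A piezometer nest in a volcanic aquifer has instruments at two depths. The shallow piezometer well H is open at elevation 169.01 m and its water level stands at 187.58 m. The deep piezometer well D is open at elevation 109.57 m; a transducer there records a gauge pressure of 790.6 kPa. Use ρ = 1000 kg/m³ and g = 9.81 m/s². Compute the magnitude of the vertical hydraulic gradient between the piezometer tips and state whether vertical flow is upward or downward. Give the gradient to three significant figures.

Total head at well H: h = 187.58 m (water level in the standpipe).
Pressure head at well D: ψ = P/(ρg) = 790.6×1000 / (1000 × 9.81) = 80.59 m.
Total head at well D: h = z + ψ = 109.57 + 80.59 = 190.16 m.
Δh = h(well H) − h(well D) = 187.58 − 190.16 = -2.58 m.
Vertical separation Δz = 169.01 − 109.57 = 59.44 m.
|i_v| = |Δh| / Δz = 2.58 / 59.44 = 0.0434.
Head is higher in the deep piezometer, so vertical flow is upward (discharge condition).

|i_v| ≈ 0.0434; vertical flow is upward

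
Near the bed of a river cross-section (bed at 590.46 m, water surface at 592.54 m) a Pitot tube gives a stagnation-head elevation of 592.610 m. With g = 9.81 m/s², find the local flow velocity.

v ≈ 1.17 m/s

Near the bed, under hydrostatic conditions, the piezometric head (z + ψ) equals the free-surface elevation, 592.54 m.
Velocity head = total − piezometric = 592.610 − 592.54 = 0.070 m.
v = √(2g·h_v) = √(2 × 9.81 × 0.070) = 1.17 m/s.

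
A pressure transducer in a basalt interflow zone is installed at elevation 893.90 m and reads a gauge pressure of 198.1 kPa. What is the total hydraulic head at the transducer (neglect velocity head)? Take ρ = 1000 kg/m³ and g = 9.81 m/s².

h ≈ 914.09 m

ψ = P/(ρg) = 198.1×1000 / (1000 × 9.81) = 20.19 m.
h = z + ψ = 893.90 + 20.19 = 914.09 m.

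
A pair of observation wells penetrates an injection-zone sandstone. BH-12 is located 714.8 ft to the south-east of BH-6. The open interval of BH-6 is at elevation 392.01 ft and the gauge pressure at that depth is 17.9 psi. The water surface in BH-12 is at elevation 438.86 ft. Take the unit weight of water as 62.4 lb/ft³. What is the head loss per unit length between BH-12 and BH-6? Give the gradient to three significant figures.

i ≈ 0.00775 ft/ft

Pressure head at BH-6: ψ = 144·P/γ = 144 × 17.9 / 62.4 = 41.31 ft.
Total head at BH-6: h = z + ψ = 392.01 + 41.31 = 433.32 ft.
Total head at BH-12: h = 438.86 ft (water level in the piezometer is the total head).
Head difference: h(BH-6) − h(BH-12) = 433.32 − 438.86 = -5.54 ft.
Hydraulic gradient: i = |Δh| / L = 5.54 / 714.8 = 0.00775.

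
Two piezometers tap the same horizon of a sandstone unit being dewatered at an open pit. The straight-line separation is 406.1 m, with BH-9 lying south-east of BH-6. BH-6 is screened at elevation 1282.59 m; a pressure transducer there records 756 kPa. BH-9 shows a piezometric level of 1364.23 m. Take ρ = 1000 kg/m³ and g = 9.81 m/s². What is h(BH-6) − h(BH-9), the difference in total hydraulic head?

Pressure head at BH-6: ψ = P/(ρg) = 756×1000 / (1000 × 9.81) = 77.06 m.
Total head at BH-6: h = z + ψ = 1282.59 + 77.06 = 1359.65 m.
Total head at BH-9: h = 1364.23 m (water level in the piezometer is the total head).
Head difference: h(BH-6) − h(BH-9) = 1359.65 − 1364.23 = -4.58 m.

Δh ≈ -4.58 m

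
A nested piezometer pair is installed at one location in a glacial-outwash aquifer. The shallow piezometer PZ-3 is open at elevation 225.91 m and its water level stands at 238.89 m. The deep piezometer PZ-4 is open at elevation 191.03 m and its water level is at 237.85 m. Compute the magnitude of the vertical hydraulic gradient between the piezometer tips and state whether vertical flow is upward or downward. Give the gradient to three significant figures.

Total head at PZ-3: h = 238.89 m (water level in the standpipe).
Total head at PZ-4: h = 237.85 m.
Δh = h(PZ-3) − h(PZ-4) = 238.89 − 237.85 = 1.04 m.
Vertical separation Δz = 225.91 − 191.03 = 34.88 m.
|i_v| = |Δh| / Δz = 1.04 / 34.88 = 0.0298.
Head is higher in the shallow piezometer, so vertical flow is downward (recharge condition).

|i_v| ≈ 0.0298; vertical flow is downward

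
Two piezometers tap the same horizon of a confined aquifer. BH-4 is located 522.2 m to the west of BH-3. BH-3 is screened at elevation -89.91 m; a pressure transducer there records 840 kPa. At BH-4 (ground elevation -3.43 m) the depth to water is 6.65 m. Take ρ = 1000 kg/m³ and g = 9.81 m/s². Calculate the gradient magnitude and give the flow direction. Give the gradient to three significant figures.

i ≈ 0.0111; groundwater flows toward the west

Pressure head at BH-3: ψ = P/(ρg) = 840×1000 / (1000 × 9.81) = 85.63 m.
Total head at BH-3: h = z + ψ = -89.91 + 85.63 = -4.28 m.
Total head at BH-4: h = -3.43 − 6.65 = -10.08 m.
Head difference: h(BH-3) − h(BH-4) = -4.28 − (-10.08) = 5.80 m.
Hydraulic gradient: i = |Δh| / L = 5.80 / 522.2 = 0.0111.
Flow is from higher to lower head: from BH-3 toward BH-4, i.e. toward the west.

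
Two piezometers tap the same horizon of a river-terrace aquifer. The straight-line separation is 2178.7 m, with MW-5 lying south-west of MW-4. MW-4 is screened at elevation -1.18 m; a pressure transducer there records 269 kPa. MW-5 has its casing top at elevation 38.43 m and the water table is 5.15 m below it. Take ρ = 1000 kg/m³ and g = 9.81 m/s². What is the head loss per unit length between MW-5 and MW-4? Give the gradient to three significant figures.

i ≈ 0.00323 m/m

Pressure head at MW-4: ψ = P/(ρg) = 269×1000 / (1000 × 9.81) = 27.42 m.
Total head at MW-4: h = z + ψ = -1.18 + 27.42 = 26.24 m.
Total head at MW-5: h = 38.43 − 5.15 = 33.28 m.
Head difference: h(MW-4) − h(MW-5) = 26.24 − 33.28 = -7.04 m.
Hydraulic gradient: i = |Δh| / L = 7.04 / 2178.7 = 0.00323.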